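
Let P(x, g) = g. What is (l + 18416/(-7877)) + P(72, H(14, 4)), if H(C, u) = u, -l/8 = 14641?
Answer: -922604164/7877 ≈ -1.1713e+5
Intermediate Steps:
l = -117128 (l = -8*14641 = -117128)
(l + 18416/(-7877)) + P(72, H(14, 4)) = (-117128 + 18416/(-7877)) + 4 = (-117128 + 18416*(-1/7877)) + 4 = (-117128 - 18416/7877) + 4 = -922635672/7877 + 4 = -922604164/7877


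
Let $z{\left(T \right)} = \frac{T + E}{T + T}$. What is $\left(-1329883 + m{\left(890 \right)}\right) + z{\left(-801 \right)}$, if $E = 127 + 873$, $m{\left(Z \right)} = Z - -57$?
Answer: $- \frac{2128955671}{1602} \approx -1.3289 \cdot 10^{6}$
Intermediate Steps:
$m{\left(Z \right)} = 57 + Z$ ($m{\left(Z \right)} = Z + 57 = 57 + Z$)
$E = 1000$
$z{\left(T \right)} = \frac{1000 + T}{2 T}$ ($z{\left(T \right)} = \frac{T + 1000}{T + T} = \frac{1000 + T}{2 T}$)
$\left(-1329883 + m{\left(890 \right)}\right) + z{\left(-801 \right)} = \left(-1329883 + \left(57 + 890\right)\right) + \frac{1000 - 801}{2 \left(-801\right)} = \left(-1329883 + 947\right) + \frac{1}{2} \left(- \frac{1}{801}\right) 199 = -1328936 - \frac{199}{1602} = - \frac{2128955671}{1602}$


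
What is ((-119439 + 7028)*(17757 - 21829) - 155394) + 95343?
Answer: 457677541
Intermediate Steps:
((-119439 + 7028)*(17757 - 21829) - 155394) + 95343 = (-112411*(-4072) - 155394) + 95343 = (457737592 - 155394) + 95343 = 457582198 + 95343 = 457677541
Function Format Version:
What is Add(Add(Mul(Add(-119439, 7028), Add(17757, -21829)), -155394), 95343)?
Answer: 457677541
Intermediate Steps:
Add(Add(Mul(Add(-119439, 7028), Add(17757, -21829)), -155394), 95343) = Add(Add(Mul(-112411, -4072), -155394), 95343) = Add(Add(457737592, -155394), 95343) = Add(457582198, 95343) = 457677541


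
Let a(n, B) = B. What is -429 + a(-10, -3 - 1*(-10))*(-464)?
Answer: -3677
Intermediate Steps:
-429 + a(-10, -3 - 1*(-10))*(-464) = -429 + (-3 - 1*(-10))*(-464) = -429 + (-3 + 10)*(-464) = -429 + 7*(-464) = -429 - 3248 = -3677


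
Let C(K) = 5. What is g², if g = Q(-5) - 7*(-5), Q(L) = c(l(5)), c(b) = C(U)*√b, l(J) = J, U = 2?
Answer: 1350 + 350*√5 ≈ 2132.6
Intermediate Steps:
c(b) = 5*√b
Q(L) = 5*√5
g = 35 + 5*√5 (g = 5*√5 - 7*(-5) = 5*√5 + 35 = 35 + 5*√5 ≈ 46.180)
g² = (35 + 5*√5)²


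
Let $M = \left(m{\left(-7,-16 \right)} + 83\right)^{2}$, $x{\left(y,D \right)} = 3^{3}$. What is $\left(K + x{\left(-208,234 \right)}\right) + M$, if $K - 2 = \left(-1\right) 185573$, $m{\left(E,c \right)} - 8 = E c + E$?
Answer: $-147128$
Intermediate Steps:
$x{\left(y,D \right)} = 27$
$m{\left(E,c \right)} = 8 + E + E c$ ($m{\left(E,c \right)} = 8 + \left(E c + E\right) = 8 + \left(E + E c\right) = 8 + E + E c$)
$K = -185571$ ($K = 2 - 185573 = -185571$)
$M = 38416$ ($M = \left(\left(8 - 7 - -112\right) + 83\right)^{2} = \left(\left(8 - 7 + 112\right) + 83\right)^{2} = \left(113 + 83\right)^{2} = 196^{2} = 38416$)
$\left(K + x{\left(-208,234 \right)}\right) + M = \left(-185571 + 27\right) + 38416 = -185544 + 38416 = -147128$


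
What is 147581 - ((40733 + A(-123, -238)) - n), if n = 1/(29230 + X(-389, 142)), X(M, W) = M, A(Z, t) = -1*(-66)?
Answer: 3079699663/28841 ≈ 1.0678e+5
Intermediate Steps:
A(Z, t) = 66
n = 1/28841 (n = 1/(29230 - 389) = 1/28841 ≈ 3.4673e-5)
147581 - ((40733 + A(-123, -238)) - n) = 147581 - ((40733 + 66) - 1*1/28841) = 147581 - (40799 - 1/28841) = 147581 - 1*1176683958/28841 = 147581 - 1176683958/28841 = 3079699663/28841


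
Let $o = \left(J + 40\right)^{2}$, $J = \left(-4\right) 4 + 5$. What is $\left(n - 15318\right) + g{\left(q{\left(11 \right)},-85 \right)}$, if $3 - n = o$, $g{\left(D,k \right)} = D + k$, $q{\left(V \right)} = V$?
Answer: $-16230$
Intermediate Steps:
$J = -11$ ($J = -16 + 5 = -11$)
$o = 841$ ($o = \left(-11 + 40\right)^{2} = 29^{2} = 841$)
$n = -838$ ($n = 3 - 841 = -838$)
$\left(n - 15318\right) + g{\left(q{\left(11 \right)},-85 \right)} = \left(-838 - 15318\right) + \left(11 - 85\right) = -16156 - 74 = -16230$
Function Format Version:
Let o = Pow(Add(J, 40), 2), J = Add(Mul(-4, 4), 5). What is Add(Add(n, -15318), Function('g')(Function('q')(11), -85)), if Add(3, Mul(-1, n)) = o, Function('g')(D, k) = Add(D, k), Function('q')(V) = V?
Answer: -16230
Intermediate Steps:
J = -11 (J = Add(-16, 5) = -11)
o = 841 (o = Pow(Add(-11, 40), 2) = Pow(29, 2) = 841)
n = -838 (n = Add(3, Mul(-1, 841)) = Add(3, -841) = -838)
Add(Add(n, -15318), Function('g')(Function('q')(11), -85)) = Add(Add(-838, -15318), Add(11, -85)) = Add(-16156, -74) = -16230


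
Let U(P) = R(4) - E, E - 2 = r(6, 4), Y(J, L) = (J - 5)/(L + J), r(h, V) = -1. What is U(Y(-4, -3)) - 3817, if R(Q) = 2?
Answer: -3816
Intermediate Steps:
Y(J, L) = (-5 + J)/(J + L)
E = 1 (E = 2 - 1 = 1)
U(P) = 1 (U(P) = 2 - 1*1 = 2 - 1 = 1)
U(Y(-4, -3)) - 3817 = 1 - 3817 = -3816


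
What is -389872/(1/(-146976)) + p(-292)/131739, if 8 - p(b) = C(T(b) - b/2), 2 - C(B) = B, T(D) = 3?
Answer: 7548885396638363/131739 ≈ 5.7302e+10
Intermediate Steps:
C(B) = 2 - B
p(b) = 9 - b/2 (p(b) = 8 - (2 - (3 - b/2)) = 8 - (2 + (-3 + b/2)) = 8 - (-1 + b/2) = 8 + (1 - b/2) = 9 - b/2)
-389872/(1/(-146976)) + p(-292)/131739 = -389872/(1/(-146976)) + (9 - ½*(-292))/131739 = -389872/(-1/146976) + (9 + 146)*(1/131739) = -389872*(-146976) + 155*(1/131739) = 57301827072 + 155/131739 = 7548885396638363/131739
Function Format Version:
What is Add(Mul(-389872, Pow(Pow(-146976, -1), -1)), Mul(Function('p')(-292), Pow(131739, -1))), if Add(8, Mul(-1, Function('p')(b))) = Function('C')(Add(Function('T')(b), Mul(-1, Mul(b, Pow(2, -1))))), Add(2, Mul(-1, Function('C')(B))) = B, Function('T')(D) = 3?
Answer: Rational(7548885396638363, 131739) ≈ 5.7302e+10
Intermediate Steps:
Function('C')(B) = Add(2, Mul(-1, B))
Function('p')(b) = Add(9, Mul(Rational(-1, 2), b)) (Function('p')(b) = Add(8, Mul(-1, Add(2, Mul(-1, Add(3, Mul(-1, Mul(b, Pow(2, -1)))))))) = Add(8, Mul(-1, Add(2, Mul(-1, Add(3, Mul(-1, Mul(b, Rational(1, 2)))))))) = Add(8, Mul(-1, Add(2, Mul(-1, Add(3, Mul(-1, Mul(Rational(1, 2), b))))))) = Add(8, Mul(-1, Add(2, Mul(-1, Add(3, Mul(Rational(-1, 2), b)))))) = Add(8, Mul(-1, Add(2, Add(-3, Mul(Rational(1, 2), b))))) = Add(8, Mul(-1, Add(-1, Mul(Rational(1, 2), b)))) = Add(8, Add(1, Mul(Rational(-1, 2), b))) = Add(9, Mul(Rational(-1, 2), b)))
Add(Mul(-389872, Pow(Pow(-146976, -1), -1)), Mul(Function('p')(-292), Pow(131739, -1))) = Add(Mul(-389872, Pow(Pow(-146976, -1), -1)), Mul(Add(9, Mul(Rational(-1, 2), -292)), Pow(131739, -1))) = Add(Mul(-389872, Pow(Rational(-1, 146976), -1)), Mul(Add(9, 146), Rational(1, 131739))) = Add(Mul(-389872, -146976), Mul(155, Rational(1, 131739))) = Add(57301827072, Rational(155, 131739)) = Rational(7548885396638363, 131739)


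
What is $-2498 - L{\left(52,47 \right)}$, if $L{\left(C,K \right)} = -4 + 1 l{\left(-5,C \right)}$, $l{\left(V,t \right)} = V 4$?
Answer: $-2474$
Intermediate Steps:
$l{\left(V,t \right)} = 4 V$
$L{\left(C,K \right)} = -24$ ($L{\left(C,K \right)} = -4 + 1 \cdot 4 \left(-5\right) = -4 + 1 \left(-20\right) = -4 - 20 = -24$)
$-2498 - L{\left(52,47 \right)} = -2498 - -24 = -2498 + 24 = -2474$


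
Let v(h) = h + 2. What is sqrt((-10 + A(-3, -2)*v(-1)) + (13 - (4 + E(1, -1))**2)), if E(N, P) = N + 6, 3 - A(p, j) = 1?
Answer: 2*I*sqrt(29) ≈ 10.77*I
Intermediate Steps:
A(p, j) = 2 (A(p, j) = 3 - 1*1 = 3 - 1 = 2)
E(N, P) = 6 + N
v(h) = 2 + h
sqrt((-10 + A(-3, -2)*v(-1)) + (13 - (4 + E(1, -1))**2)) = sqrt((-10 + 2*(2 - 1)) + (13 - (4 + (6 + 1))**2)) = sqrt((-10 + 2*1) + (13 - (4 + 7)**2)) = sqrt((-10 + 2) + (13 - 1*11**2)) = sqrt(-8 + (13 - 1*121)) = sqrt(-8 + (13 - 121)) = sqrt(-8 - 108) = sqrt(-116) = 2*I*sqrt(29)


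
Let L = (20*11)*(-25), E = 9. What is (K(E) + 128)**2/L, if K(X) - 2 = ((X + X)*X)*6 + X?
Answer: -112211/500 ≈ -224.42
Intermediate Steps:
K(X) = 2 + X + 12*X**2 (K(X) = 2 + (((X + X)*X)*6 + X) = 2 + (((2*X)*X)*6 + X) = 2 + ((2*X**2)*6 + X) = 2 + (12*X**2 + X) = 2 + (X + 12*X**2) = 2 + X + 12*X**2)
L = -5500 (L = 220*(-25) = -5500)
(K(E) + 128)**2/L = ((2 + 9 + 12*9**2) + 128)**2/(-5500) = ((2 + 9 + 12*81) + 128)**2*(-1/5500) = ((2 + 9 + 972) + 128)**2*(-1/5500) = (983 + 128)**2*(-1/5500) = 1111**2*(-1/5500) = 1234321*(-1/5500) = -112211/500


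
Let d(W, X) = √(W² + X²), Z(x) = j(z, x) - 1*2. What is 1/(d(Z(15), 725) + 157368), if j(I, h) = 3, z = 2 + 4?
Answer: 78684/12382080899 - √525626/24764161798 ≈ 6.3254e-6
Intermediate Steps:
z = 6
Z(x) = 1 (Z(x) = 3 - 1*2 = 3 - 2 = 1)
1/(d(Z(15), 725) + 157368) = 1/(√(1² + 725²) + 157368) = 1/(√(1 + 525625) + 157368) = 1/(√525626 + 157368) = 1/(157368 + √525626)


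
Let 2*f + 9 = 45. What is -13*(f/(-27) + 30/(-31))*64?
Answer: 126464/93 ≈ 1359.8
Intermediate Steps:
f = 18 (f = -9/2 + (1/2)*45 = -9/2 + 45/2 = 18)
-13*(f/(-27) + 30/(-31))*64 = -13*(18/(-27) + 30/(-31))*64 = -13*(18*(-1/27) + 30*(-1/31))*64 = -13*(-2/3 - 30/31)*64 = -13*(-152/93)*64 = (1976/93)*64 = 126464/93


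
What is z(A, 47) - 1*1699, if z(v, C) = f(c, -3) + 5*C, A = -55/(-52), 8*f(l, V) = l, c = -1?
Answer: -11713/8 ≈ -1464.1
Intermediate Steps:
f(l, V) = l/8
A = 55/52 (A = -55*(-1/52) = 55/52 ≈ 1.0577)
z(v, C) = -⅛ + 5*C (z(v, C) = (⅛)*(-1) + 5*C = -⅛ + 5*C)
z(A, 47) - 1*1699 = (-⅛ + 5*47) - 1*1699 = (-⅛ + 235) - 1699 = 1879/8 - 1699 = -11713/8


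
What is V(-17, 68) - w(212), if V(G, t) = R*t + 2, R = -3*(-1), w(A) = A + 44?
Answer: -50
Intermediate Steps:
w(A) = 44 + A
R = 3
V(G, t) = 2 + 3*t (V(G, t) = 3*t + 2 = 2 + 3*t)
V(-17, 68) - w(212) = (2 + 3*68) - (44 + 212) = (2 + 204) - 1*256 = 206 - 256 = -50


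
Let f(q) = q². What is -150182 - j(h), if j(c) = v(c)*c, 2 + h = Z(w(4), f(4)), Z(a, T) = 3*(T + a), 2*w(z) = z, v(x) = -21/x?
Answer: -150161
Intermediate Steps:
w(z) = z/2
Z(a, T) = 3*T + 3*a
h = 52 (h = -2 + (3*4² + 3*((½)*4)) = -2 + (3*16 + 3*2) = -2 + (48 + 6) = -2 + 54 = 52)
j(c) = -21 (j(c) = (-21/c)*c = -21)
-150182 - j(h) = -150182 - 1*(-21) = -150182 + 21 = -150161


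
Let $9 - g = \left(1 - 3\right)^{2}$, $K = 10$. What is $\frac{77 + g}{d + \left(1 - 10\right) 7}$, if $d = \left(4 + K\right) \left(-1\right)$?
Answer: $- \frac{82}{77} \approx -1.0649$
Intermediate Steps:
$d = -14$ ($d = \left(4 + 10\right) \left(-1\right) = 14 \left(-1\right) = -14$)
$g = 5$ ($g = 9 - \left(1 - 3\right)^{2} = 9 - \left(-2\right)^{2} = 9 - 4 = 5$)
$\frac{77 + g}{d + \left(1 - 10\right) 7} = \frac{77 + 5}{-14 + \left(1 - 10\right) 7} = \frac{82}{-14 - 63} = \frac{82}{-77} = 82 \left(- \frac{1}{77}\right) = - \frac{82}{77}$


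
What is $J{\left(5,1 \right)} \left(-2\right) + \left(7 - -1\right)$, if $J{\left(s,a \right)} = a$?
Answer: $6$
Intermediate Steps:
$J{\left(5,1 \right)} \left(-2\right) + \left(7 - -1\right) = 1 \left(-2\right) + \left(7 - -1\right) = -2 + \left(7 + 1\right) = -2 + 8 = 6$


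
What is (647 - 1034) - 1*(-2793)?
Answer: 2406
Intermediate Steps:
(647 - 1034) - 1*(-2793) = -387 + 2793 = 2406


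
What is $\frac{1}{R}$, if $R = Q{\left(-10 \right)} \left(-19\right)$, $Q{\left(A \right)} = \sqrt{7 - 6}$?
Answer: $- \frac{1}{19} \approx -0.052632$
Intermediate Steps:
$Q{\left(A \right)} = 1$ ($Q{\left(A \right)} = \sqrt{1} = 1$)
$R = -19$ ($R = 1 \left(-19\right) = -19$)
$\frac{1}{R} = \frac{1}{-19} = - \frac{1}{19}$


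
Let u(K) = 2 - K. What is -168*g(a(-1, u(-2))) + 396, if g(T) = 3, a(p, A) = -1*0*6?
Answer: -108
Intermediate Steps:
a(p, A) = 0 (a(p, A) = 0*6 = 0)
-168*g(a(-1, u(-2))) + 396 = -168*3 + 396 = -504 + 396 = -108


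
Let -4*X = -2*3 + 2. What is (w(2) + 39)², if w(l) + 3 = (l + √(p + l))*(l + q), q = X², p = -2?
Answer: 1764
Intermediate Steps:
X = 1 (X = -(-2*3 + 2)/4 = -(-6 + 2)/4 = -¼*(-4) = 1)
q = 1 (q = 1² = 1)
w(l) = -3 + (1 + l)*(l + √(-2 + l)) (w(l) = -3 + (l + √(-2 + l))*(l + 1) = -3 + (l + √(-2 + l))*(1 + l) = -3 + (1 + l)*(l + √(-2 + l)))
(w(2) + 39)² = ((-3 + 2 + 2² + √(-2 + 2) + 2*√(-2 + 2)) + 39)² = ((-3 + 2 + 4 + √0 + 2*√0) + 39)² = ((-3 + 2 + 4 + 0 + 2*0) + 39)² = ((-3 + 2 + 4 + 0 + 0) + 39)² = (3 + 39)² = 42² = 1764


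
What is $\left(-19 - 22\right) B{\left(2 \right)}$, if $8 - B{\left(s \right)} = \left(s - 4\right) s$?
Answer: $-492$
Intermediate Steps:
$B{\left(s \right)} = 8 - s \left(-4 + s\right)$ ($B{\left(s \right)} = 8 - \left(s - 4\right) s = 8 - \left(-4 + s\right) s = 8 - s \left(-4 + s\right)$)
$\left(-19 - 22\right) B{\left(2 \right)} = \left(-19 - 22\right) \left(8 - 2^{2} + 4 \cdot 2\right) = - 41 \left(8 - 4 + 8\right) = \left(-41\right) 12 = -492$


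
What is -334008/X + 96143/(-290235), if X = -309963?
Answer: 22380013057/29987370435 ≈ 0.74632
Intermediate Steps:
-334008/X + 96143/(-290235) = -334008/(-309963) + 96143/(-290235) = -334008*(-1/309963) + 96143*(-1/290235) = 111336/103321 - 96143/290235 = 22380013057/29987370435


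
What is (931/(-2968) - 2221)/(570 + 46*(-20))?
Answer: 941837/148400 ≈ 6.3466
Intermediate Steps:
(931/(-2968) - 2221)/(570 + 46*(-20)) = (931*(-1/2968) - 2221)/(570 - 920) = (-133/424 - 2221)/(-350) = -941837/424*(-1/350) = 941837/148400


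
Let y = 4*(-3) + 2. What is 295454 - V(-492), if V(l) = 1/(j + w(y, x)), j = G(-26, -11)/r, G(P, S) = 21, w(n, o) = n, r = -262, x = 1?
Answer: 780294276/2641 ≈ 2.9545e+5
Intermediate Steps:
y = -10 (y = -12 + 2 = -10)
j = -21/262 (j = 21/(-262) = 21*(-1/262) = -21/262 ≈ -0.080153)
V(l) = -262/2641 (V(l) = 1/(-21/262 - 10) = 1/(-2641/262) = -262/2641)
295454 - V(-492) = 295454 - 1*(-262/2641) = 295454 + 262/2641 = 780294276/2641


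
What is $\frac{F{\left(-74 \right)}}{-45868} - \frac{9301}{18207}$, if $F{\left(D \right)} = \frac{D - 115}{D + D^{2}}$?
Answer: $- \frac{2304588442613}{4511311087752} \approx -0.51085$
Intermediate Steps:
$F{\left(D \right)} = \frac{-115 + D}{D + D^{2}}$
$\frac{F{\left(-74 \right)}}{-45868} - \frac{9301}{18207} = \frac{\frac{1}{-74} \frac{1}{1 - 74} \left(-115 - 74\right)}{-45868} - \frac{9301}{18207} = \left(- \frac{1}{74}\right) \frac{1}{-73} \left(-189\right) \left(- \frac{1}{45868}\right) - \frac{9301}{18207} = \left(- \frac{1}{74}\right) \left(- \frac{1}{73}\right) \left(-189\right) \left(- \frac{1}{45868}\right) - \frac{9301}{18207} = \left(- \frac{189}{5402}\right) \left(- \frac{1}{45868}\right) - \frac{9301}{18207} = \frac{189}{247778936} - \frac{9301}{18207} = - \frac{2304588442613}{4511311087752}$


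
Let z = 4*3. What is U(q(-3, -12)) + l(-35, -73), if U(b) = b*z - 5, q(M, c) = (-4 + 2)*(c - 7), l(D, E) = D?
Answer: 416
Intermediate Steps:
z = 12
q(M, c) = 14 - 2*c (q(M, c) = -2*(-7 + c) = 14 - 2*c)
U(b) = -5 + 12*b (U(b) = b*12 - 5 = 12*b - 5 = -5 + 12*b)
U(q(-3, -12)) + l(-35, -73) = (-5 + 12*(14 - 2*(-12))) - 35 = (-5 + 12*(14 + 24)) - 35 = (-5 + 12*38) - 35 = (-5 + 456) - 35 = 451 - 35 = 416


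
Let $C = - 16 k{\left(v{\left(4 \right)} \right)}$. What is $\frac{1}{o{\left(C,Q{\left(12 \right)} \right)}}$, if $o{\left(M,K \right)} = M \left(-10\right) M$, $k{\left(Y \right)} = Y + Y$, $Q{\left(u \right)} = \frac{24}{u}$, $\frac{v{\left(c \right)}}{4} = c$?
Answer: $- \frac{1}{2621440} \approx -3.8147 \cdot 10^{-7}$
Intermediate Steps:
$v{\left(c \right)} = 4 c$
$k{\left(Y \right)} = 2 Y$
$C = -512$ ($C = - 16 \cdot 2 \cdot 4 \cdot 4 = - 16 \cdot 2 \cdot 16 = \left(-16\right) 32 = -512$)
$o{\left(M,K \right)} = - 10 M^{2}$ ($o{\left(M,K \right)} = - 10 M M = - 10 M^{2}$)
$\frac{1}{o{\left(C,Q{\left(12 \right)} \right)}} = \frac{1}{\left(-10\right) \left(-512\right)^{2}} = \frac{1}{\left(-10\right) 262144} = \frac{1}{-2621440} = - \frac{1}{2621440}$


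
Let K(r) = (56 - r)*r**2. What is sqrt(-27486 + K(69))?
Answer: 3*I*sqrt(9931) ≈ 298.96*I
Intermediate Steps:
K(r) = r**2*(56 - r)
sqrt(-27486 + K(69)) = sqrt(-27486 + 69**2*(56 - 1*69)) = sqrt(-27486 + 4761*(56 - 69)) = sqrt(-27486 + 4761*(-13)) = sqrt(-27486 - 61893) = sqrt(-89379) = 3*I*sqrt(9931)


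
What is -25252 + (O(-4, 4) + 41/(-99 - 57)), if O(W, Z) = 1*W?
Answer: -3939977/156 ≈ -25256.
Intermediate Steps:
O(W, Z) = W
-25252 + (O(-4, 4) + 41/(-99 - 57)) = -25252 + (-4 + 41/(-99 - 57)) = -25252 + (-4 + 41/(-156)) = -25252 + (-4 - 1/156*41) = -25252 + (-4 - 41/156) = -25252 - 665/156 = -3939977/156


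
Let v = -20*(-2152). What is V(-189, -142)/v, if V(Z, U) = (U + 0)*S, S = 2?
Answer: -71/10760 ≈ -0.0065985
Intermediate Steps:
V(Z, U) = 2*U (V(Z, U) = (U + 0)*2 = U*2 = 2*U)
v = 43040
V(-189, -142)/v = (2*(-142))/43040 = -284*1/43040 = -71/10760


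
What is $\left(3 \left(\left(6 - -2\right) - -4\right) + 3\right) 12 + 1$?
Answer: $469$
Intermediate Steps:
$\left(3 \left(\left(6 - -2\right) - -4\right) + 3\right) 12 + 1 = \left(3 \left(\left(6 + 2\right) + 4\right) + 3\right) 12 + 1 = \left(3 \left(8 + 4\right) + 3\right) 12 + 1 = \left(3 \cdot 12 + 3\right) 12 + 1 = \left(36 + 3\right) 12 + 1 = 39 \cdot 12 + 1 = 468 + 1 = 469$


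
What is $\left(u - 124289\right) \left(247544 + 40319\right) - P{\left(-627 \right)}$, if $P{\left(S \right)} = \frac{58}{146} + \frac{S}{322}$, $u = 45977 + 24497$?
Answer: $- \frac{364139610655137}{23506} \approx -1.5491 \cdot 10^{10}$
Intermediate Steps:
$u = 70474$
$P{\left(S \right)} = \frac{29}{73} + \frac{S}{322}$ ($P{\left(S \right)} = 58 \cdot \frac{1}{146} + S \frac{1}{322} = \frac{29}{73} + \frac{S}{322}$)
$\left(u - 124289\right) \left(247544 + 40319\right) - P{\left(-627 \right)} = \left(70474 - 124289\right) \left(247544 + 40319\right) - \left(\frac{29}{73} + \frac{1}{322} \left(-627\right)\right) = \left(70474 - 124289\right) 287863 - \left(\frac{29}{73} - \frac{627}{322}\right) = \left(-53815\right) 287863 - - \frac{36433}{23506} = -15491347345 + \frac{36433}{23506} = - \frac{364139610655137}{23506}$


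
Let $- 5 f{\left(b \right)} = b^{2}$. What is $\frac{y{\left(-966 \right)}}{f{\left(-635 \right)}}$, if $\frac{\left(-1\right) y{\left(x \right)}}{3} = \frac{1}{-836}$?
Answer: $- \frac{3}{67419220} \approx -4.4498 \cdot 10^{-8}$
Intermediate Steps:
$f{\left(b \right)} = - \frac{b^{2}}{5}$
$y{\left(x \right)} = \frac{3}{836}$ ($y{\left(x \right)} = - \frac{3}{-836} = \left(-3\right) \left(- \frac{1}{836}\right) = \frac{3}{836}$)
$\frac{y{\left(-966 \right)}}{f{\left(-635 \right)}} = \frac{3}{836 \left(- \frac{\left(-635\right)^{2}}{5}\right)} = \frac{3}{836 \left(\left(- \frac{1}{5}\right) 403225\right)} = \frac{3}{836 \left(-80645\right)} = \frac{3}{836} \left(- \frac{1}{80645}\right) = - \frac{3}{67419220}$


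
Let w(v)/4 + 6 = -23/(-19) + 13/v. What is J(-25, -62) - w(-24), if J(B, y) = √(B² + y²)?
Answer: 2431/114 + √4469 ≈ 88.175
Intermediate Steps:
w(v) = -364/19 + 52/v (w(v) = -24 + 4*(-23/(-19) + 13/v) = -24 + 4*(-23*(-1/19) + 13/v) = -24 + 4*(23/19 + 13/v) = -24 + (92/19 + 52/v) = -364/19 + 52/v)
J(-25, -62) - w(-24) = √((-25)² + (-62)²) - (-364/19 + 52/(-24)) = √(625 + 3844) - (-364/19 + 52*(-1/24)) = √4469 - (-364/19 - 13/6) = √4469 - 1*(-2431/114) = √4469 + 2431/114 = 2431/114 + √4469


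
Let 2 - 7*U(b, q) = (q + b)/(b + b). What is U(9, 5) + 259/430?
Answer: 21047/27090 ≈ 0.77693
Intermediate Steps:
U(b, q) = 2/7 - (b + q)/(14*b) (U(b, q) = 2/7 - (q + b)/(7*(b + b)) = 2/7 - (b + q)/(7*(2*b)) = 2/7 - (b + q)*1/(2*b)/7 = 2/7 - (b + q)/(14*b))
U(9, 5) + 259/430 = (1/14)*(-1*5 + 3*9)/9 + 259/430 = (1/14)*(⅑)*(-5 + 27) + 259*(1/430) = (1/14)*(⅑)*22 + 259/430 = 11/63 + 259/430 = 21047/27090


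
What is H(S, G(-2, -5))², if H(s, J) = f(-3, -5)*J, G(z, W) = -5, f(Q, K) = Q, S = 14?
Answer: 225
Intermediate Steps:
H(s, J) = -3*J
H(S, G(-2, -5))² = (-3*(-5))² = 15² = 225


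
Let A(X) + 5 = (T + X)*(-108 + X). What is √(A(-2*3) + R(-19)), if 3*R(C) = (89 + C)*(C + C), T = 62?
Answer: I*√65481/3 ≈ 85.297*I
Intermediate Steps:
R(C) = 2*C*(89 + C)/3 (R(C) = ((89 + C)*(C + C))/3 = ((89 + C)*(2*C))/3 = (2*C*(89 + C))/3 = 2*C*(89 + C)/3)
A(X) = -5 + (-108 + X)*(62 + X) (A(X) = -5 + (62 + X)*(-108 + X) = -5 + (-108 + X)*(62 + X))
√(A(-2*3) + R(-19)) = √((-6701 + (-2*3)² - (-92)*3) + (⅔)*(-19)*(89 - 19)) = √((-6701 + (-6)² - 46*(-6)) + (⅔)*(-19)*70) = √((-6701 + 36 + 276) - 2660/3) = √(-6389 - 2660/3) = √(-21827/3) = I*√65481/3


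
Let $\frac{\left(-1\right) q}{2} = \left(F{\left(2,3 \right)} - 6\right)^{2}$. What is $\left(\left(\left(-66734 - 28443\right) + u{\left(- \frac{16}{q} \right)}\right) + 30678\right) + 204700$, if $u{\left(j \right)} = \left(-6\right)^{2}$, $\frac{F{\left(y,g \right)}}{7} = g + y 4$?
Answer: $140237$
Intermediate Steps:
$F{\left(y,g \right)} = 7 g + 28 y$ ($F{\left(y,g \right)} = 7 \left(g + y 4\right) = 7 \left(g + 4 y\right) = 7 g + 28 y$)
$q = -10082$ ($q = - 2 \left(\left(7 \cdot 3 + 28 \cdot 2\right) - 6\right)^{2} = - 2 \left(\left(21 + 56\right) - 6\right)^{2} = - 2 \left(77 - 6\right)^{2} = - 2 \cdot 71^{2} = \left(-2\right) 5041 = -10082$)
$u{\left(j \right)} = 36$
$\left(\left(\left(-66734 - 28443\right) + u{\left(- \frac{16}{q} \right)}\right) + 30678\right) + 204700 = \left(\left(\left(-66734 - 28443\right) + 36\right) + 30678\right) + 204700 = \left(\left(-95177 + 36\right) + 30678\right) + 204700 = \left(-95141 + 30678\right) + 204700 = -64463 + 204700 = 140237$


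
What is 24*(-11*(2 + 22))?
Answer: -6336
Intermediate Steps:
24*(-11*(2 + 22)) = 24*(-11*24) = 24*(-264) = -6336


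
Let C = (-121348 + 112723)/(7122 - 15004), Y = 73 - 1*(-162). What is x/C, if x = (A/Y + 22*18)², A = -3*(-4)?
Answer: 22759004868096/158771875 ≈ 1.4334e+5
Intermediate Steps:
A = 12
Y = 235 (Y = 73 + 162 = 235)
C = 8625/7882 (C = -8625/(-7882) = -8625*(-1/7882) = 8625/7882 ≈ 1.0943)
x = 8662397184/55225 (x = (12/235 + 22*18)² = (12*(1/235) + 396)² = (12/235 + 396)² = (93072/235)² = 8662397184/55225 ≈ 1.5686e+5)
x/C = 8662397184/(55225*(8625/7882)) = (8662397184/55225)*(7882/8625) = 22759004868096/158771875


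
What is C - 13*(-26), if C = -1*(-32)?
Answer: 370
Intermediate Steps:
C = 32
C - 13*(-26) = 32 - 13*(-26) = 32 + 338 = 370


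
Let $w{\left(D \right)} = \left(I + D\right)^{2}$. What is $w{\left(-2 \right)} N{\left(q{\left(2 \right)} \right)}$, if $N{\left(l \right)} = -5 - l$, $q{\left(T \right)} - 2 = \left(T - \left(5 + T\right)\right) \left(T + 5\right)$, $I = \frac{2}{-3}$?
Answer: $\frac{1792}{9} \approx 199.11$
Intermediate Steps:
$I = - \frac{2}{3}$ ($I = 2 \left(- \frac{1}{3}\right) = - \frac{2}{3} \approx -0.66667$)
$q{\left(T \right)} = -23 - 5 T$ ($q{\left(T \right)} = 2 + \left(T - \left(5 + T\right)\right) \left(T + 5\right) = 2 - 5 \left(5 + T\right) = 2 - \left(25 + 5 T\right) = -23 - 5 T$)
$w{\left(D \right)} = \left(- \frac{2}{3} + D\right)^{2}$
$w{\left(-2 \right)} N{\left(q{\left(2 \right)} \right)} = \frac{\left(-2 + 3 \left(-2\right)\right)^{2}}{9} \left(-5 - \left(-23 - 10\right)\right) = \frac{\left(-2 - 6\right)^{2}}{9} \left(-5 - \left(-23 - 10\right)\right) = \frac{\left(-8\right)^{2}}{9} \left(-5 - -33\right) = \frac{1}{9} \cdot 64 \left(-5 + 33\right) = \frac{64}{9} \cdot 28 = \frac{1792}{9}$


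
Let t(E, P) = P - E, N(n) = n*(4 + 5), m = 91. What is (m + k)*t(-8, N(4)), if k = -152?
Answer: -2684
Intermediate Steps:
N(n) = 9*n (N(n) = n*9 = 9*n)
(m + k)*t(-8, N(4)) = (91 - 152)*(9*4 - 1*(-8)) = -61*(36 + 8) = -61*44 = -2684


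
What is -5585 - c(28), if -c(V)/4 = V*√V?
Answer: -5585 + 224*√7 ≈ -4992.4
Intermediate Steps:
c(V) = -4*V^(3/2) (c(V) = -4*V*√V = -4*V^(3/2))
-5585 - c(28) = -5585 - (-4)*28^(3/2) = -5585 - (-4)*56*√7 = -5585 - (-224)*√7 = -5585 + 224*√7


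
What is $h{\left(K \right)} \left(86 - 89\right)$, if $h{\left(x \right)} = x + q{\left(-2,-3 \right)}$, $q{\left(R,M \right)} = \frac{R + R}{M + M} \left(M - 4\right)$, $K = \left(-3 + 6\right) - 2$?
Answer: $11$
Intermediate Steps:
$K = 1$ ($K = 3 - 2 = 1$)
$q{\left(R,M \right)} = \frac{R \left(-4 + M\right)}{M}$ ($q{\left(R,M \right)} = \frac{2 R}{2 M} \left(M - 4\right) = 2 R \frac{1}{2 M} \left(-4 + M\right) = \frac{R}{M} \left(-4 + M\right) = \frac{R \left(-4 + M\right)}{M}$)
$h{\left(x \right)} = - \frac{14}{3} + x$ ($h{\left(x \right)} = x - \frac{2 \left(-4 - 3\right)}{-3} = x - \left(- \frac{2}{3}\right) \left(-7\right) = x - \frac{14}{3} = - \frac{14}{3} + x$)
$h{\left(K \right)} \left(86 - 89\right) = \left(- \frac{14}{3} + 1\right) \left(86 - 89\right) = \left(- \frac{11}{3}\right) \left(-3\right) = 11$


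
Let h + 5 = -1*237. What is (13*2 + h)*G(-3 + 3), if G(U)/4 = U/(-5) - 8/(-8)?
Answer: -864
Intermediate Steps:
h = -242 (h = -5 - 1*237 = -5 - 237 = -242)
G(U) = 4 - 4*U/5 (G(U) = 4*(U/(-5) - 8/(-8)) = 4*(U*(-⅕) - 8*(-⅛)) = 4*(-U/5 + 1) = 4*(1 - U/5) = 4 - 4*U/5)
(13*2 + h)*G(-3 + 3) = (13*2 - 242)*(4 - 4*(-3 + 3)/5) = (26 - 242)*(4 - ⅘*0) = -216*(4 + 0) = -216*4 = -864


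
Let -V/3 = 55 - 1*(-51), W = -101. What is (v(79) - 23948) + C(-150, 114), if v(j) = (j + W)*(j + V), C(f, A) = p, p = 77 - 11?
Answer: -18624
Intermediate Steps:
p = 66
C(f, A) = 66
V = -318 (V = -3*(55 - 1*(-51)) = -3*(55 + 51) = -3*106 = -318)
v(j) = (-318 + j)*(-101 + j) (v(j) = (j - 101)*(j - 318) = (-101 + j)*(-318 + j) = (-318 + j)*(-101 + j))
(v(79) - 23948) + C(-150, 114) = ((32118 + 79**2 - 419*79) - 23948) + 66 = ((32118 + 6241 - 33101) - 23948) + 66 = (5258 - 23948) + 66 = -18690 + 66 = -18624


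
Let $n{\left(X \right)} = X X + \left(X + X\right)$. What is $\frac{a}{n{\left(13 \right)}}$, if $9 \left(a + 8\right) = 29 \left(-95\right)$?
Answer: $- \frac{2827}{1755} \approx -1.6108$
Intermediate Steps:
$a = - \frac{2827}{9}$ ($a = -8 + \frac{29 \left(-95\right)}{9} = -8 + \frac{1}{9} \left(-2755\right) = -8 - \frac{2755}{9} = - \frac{2827}{9} \approx -314.11$)
$n{\left(X \right)} = X^{2} + 2 X$
$\frac{a}{n{\left(13 \right)}} = - \frac{2827}{9 \cdot 13 \left(2 + 13\right)} = - \frac{2827}{9 \cdot 13 \cdot 15} = - \frac{2827}{9 \cdot 195} = \left(- \frac{2827}{9}\right) \frac{1}{195} = - \frac{2827}{1755}$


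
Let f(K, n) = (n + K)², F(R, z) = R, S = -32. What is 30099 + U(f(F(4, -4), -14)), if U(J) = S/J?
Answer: 752467/25 ≈ 30099.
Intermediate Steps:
f(K, n) = (K + n)²
U(J) = -32/J
30099 + U(f(F(4, -4), -14)) = 30099 - 32/(4 - 14)² = 30099 - 32/((-10)²) = 30099 - 32/100 = 30099 - 32*1/100 = 30099 - 8/25 = 752467/25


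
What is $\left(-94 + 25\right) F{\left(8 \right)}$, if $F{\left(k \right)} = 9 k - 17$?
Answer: $-3795$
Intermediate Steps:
$F{\left(k \right)} = -17 + 9 k$
$\left(-94 + 25\right) F{\left(8 \right)} = \left(-94 + 25\right) \left(-17 + 9 \cdot 8\right) = - 69 \left(-17 + 72\right) = \left(-69\right) 55 = -3795$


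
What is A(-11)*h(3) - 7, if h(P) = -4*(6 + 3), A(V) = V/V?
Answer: -43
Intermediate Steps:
A(V) = 1
h(P) = -36 (h(P) = -4*9 = -36)
A(-11)*h(3) - 7 = 1*(-36) - 7 = -36 - 7 = -43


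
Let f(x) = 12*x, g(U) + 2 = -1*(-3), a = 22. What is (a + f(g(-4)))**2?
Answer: 1156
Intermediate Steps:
g(U) = 1 (g(U) = -2 - 1*(-3) = -2 + 3 = 1)
(a + f(g(-4)))**2 = (22 + 12*1)**2 = (22 + 12)**2 = 34**2 = 1156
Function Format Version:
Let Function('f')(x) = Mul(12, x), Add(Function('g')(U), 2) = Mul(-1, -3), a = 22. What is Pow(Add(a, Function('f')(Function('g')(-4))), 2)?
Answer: 1156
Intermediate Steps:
Function('g')(U) = 1 (Function('g')(U) = Add(-2, Mul(-1, -3)) = Add(-2, 3) = 1)
Pow(Add(a, Function('f')(Function('g')(-4))), 2) = Pow(Add(22, Mul(12, 1)), 2) = Pow(Add(22, 12), 2) = Pow(34, 2) = 1156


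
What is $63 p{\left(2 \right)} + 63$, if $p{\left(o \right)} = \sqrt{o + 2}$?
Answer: $189$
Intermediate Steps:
$p{\left(o \right)} = \sqrt{2 + o}$
$63 p{\left(2 \right)} + 63 = 63 \sqrt{2 + 2} + 63 = 63 \sqrt{4} + 63 = 63 \cdot 2 + 63 = 126 + 63 = 189$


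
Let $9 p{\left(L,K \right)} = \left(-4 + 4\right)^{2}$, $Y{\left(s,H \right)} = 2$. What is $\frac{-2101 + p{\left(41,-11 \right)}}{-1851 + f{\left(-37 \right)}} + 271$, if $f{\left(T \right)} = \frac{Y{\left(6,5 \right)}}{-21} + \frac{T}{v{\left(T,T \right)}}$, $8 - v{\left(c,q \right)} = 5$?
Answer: $\frac{3549631}{13044} \approx 272.13$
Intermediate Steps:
$v{\left(c,q \right)} = 3$ ($v{\left(c,q \right)} = 8 - 5 = 3$)
$p{\left(L,K \right)} = 0$ ($p{\left(L,K \right)} = \frac{\left(-4 + 4\right)^{2}}{9} = \frac{0^{2}}{9} = \frac{1}{9} \cdot 0 = 0$)
$f{\left(T \right)} = - \frac{2}{21} + \frac{T}{3}$ ($f{\left(T \right)} = \frac{2}{-21} + \frac{T}{3} = 2 \left(- \frac{1}{21}\right) + T \frac{1}{3} = - \frac{2}{21} + \frac{T}{3}$)
$\frac{-2101 + p{\left(41,-11 \right)}}{-1851 + f{\left(-37 \right)}} + 271 = \frac{-2101 + 0}{-1851 + \left(- \frac{2}{21} + \frac{1}{3} \left(-37\right)\right)} + 271 = - \frac{2101}{-1851 - \frac{87}{7}} + 271 = - \frac{2101}{- \frac{13044}{7}} + 271 = \left(-2101\right) \left(- \frac{7}{13044}\right) + 271 = \frac{14707}{13044} + 271 = \frac{3549631}{13044}$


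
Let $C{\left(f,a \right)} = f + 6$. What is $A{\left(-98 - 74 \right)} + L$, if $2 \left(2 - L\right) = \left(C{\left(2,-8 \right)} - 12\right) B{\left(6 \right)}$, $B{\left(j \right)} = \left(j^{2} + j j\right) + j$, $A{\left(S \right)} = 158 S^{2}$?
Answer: $4674430$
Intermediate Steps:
$C{\left(f,a \right)} = 6 + f$
$B{\left(j \right)} = j + 2 j^{2}$ ($B{\left(j \right)} = \left(j^{2} + j^{2}\right) + j = 2 j^{2} + j = j + 2 j^{2}$)
$L = 158$ ($L = 2 - \frac{\left(\left(6 + 2\right) - 12\right) 6 \left(1 + 2 \cdot 6\right)}{2} = 2 - \frac{\left(8 - 12\right) 6 \left(1 + 12\right)}{2} = 2 - \frac{\left(-4\right) 6 \cdot 13}{2} = 2 - \frac{\left(-4\right) 78}{2} = 2 - -156 = 2 + 156 = 158$)
$A{\left(-98 - 74 \right)} + L = 158 \left(-98 - 74\right)^{2} + 158 = 158 \left(-172\right)^{2} + 158 = 158 \cdot 29584 + 158 = 4674272 + 158 = 4674430$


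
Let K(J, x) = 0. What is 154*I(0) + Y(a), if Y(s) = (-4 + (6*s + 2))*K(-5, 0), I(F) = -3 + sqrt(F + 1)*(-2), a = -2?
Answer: -770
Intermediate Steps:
I(F) = -3 - 2*sqrt(1 + F) (I(F) = -3 + sqrt(1 + F)*(-2) = -3 - 2*sqrt(1 + F))
Y(s) = 0 (Y(s) = (-4 + (6*s + 2))*0 = (-4 + (2 + 6*s))*0 = (-2 + 6*s)*0 = 0)
154*I(0) + Y(a) = 154*(-3 - 2*sqrt(1 + 0)) + 0 = 154*(-3 - 2*sqrt(1)) + 0 = 154*(-3 - 2*1) + 0 = 154*(-3 - 2) + 0 = 154*(-5) + 0 = -770 + 0 = -770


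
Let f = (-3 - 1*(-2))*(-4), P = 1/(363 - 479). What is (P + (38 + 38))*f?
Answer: 8815/29 ≈ 303.97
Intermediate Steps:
P = -1/116 (P = 1/(-116) = -1/116 ≈ -0.0086207)
f = 4 (f = (-3 + 2)*(-4) = -1*(-4) = 4)
(P + (38 + 38))*f = (-1/116 + (38 + 38))*4 = (-1/116 + 76)*4 = (8815/116)*4 = 8815/29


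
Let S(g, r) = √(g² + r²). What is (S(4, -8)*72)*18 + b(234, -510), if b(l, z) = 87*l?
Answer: 20358 + 5184*√5 ≈ 31950.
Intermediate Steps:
(S(4, -8)*72)*18 + b(234, -510) = (√(4² + (-8)²)*72)*18 + 87*234 = (√(16 + 64)*72)*18 + 20358 = (√80*72)*18 + 20358 = ((4*√5)*72)*18 + 20358 = (288*√5)*18 + 20358 = 5184*√5 + 20358 = 20358 + 5184*√5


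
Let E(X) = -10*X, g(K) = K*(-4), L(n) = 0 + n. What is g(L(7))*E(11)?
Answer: 3080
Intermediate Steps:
L(n) = n
g(K) = -4*K
g(L(7))*E(11) = (-4*7)*(-10*11) = -28*(-110) = 3080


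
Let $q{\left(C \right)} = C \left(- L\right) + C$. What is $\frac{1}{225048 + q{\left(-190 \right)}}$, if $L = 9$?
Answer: $\frac{1}{226568} \approx 4.4137 \cdot 10^{-6}$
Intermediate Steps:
$q{\left(C \right)} = - 8 C$ ($q{\left(C \right)} = C \left(\left(-1\right) 9\right) + C = C \left(-9\right) + C = - 9 C + C = - 8 C$)
$\frac{1}{225048 + q{\left(-190 \right)}} = \frac{1}{225048 - -1520} = \frac{1}{225048 + 1520} = \frac{1}{226568}$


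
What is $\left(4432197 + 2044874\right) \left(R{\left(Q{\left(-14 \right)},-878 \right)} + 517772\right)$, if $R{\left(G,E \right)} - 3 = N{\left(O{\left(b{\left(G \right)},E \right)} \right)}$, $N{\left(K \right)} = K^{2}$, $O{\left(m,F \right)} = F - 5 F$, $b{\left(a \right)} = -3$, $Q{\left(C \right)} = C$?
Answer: $83242791849249$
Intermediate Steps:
$O{\left(m,F \right)} = - 4 F$ ($O{\left(m,F \right)} = F - 5 F = - 4 F$)
$R{\left(G,E \right)} = 3 + 16 E^{2}$ ($R{\left(G,E \right)} = 3 + \left(- 4 E\right)^{2} = 3 + 16 E^{2}$)
$\left(4432197 + 2044874\right) \left(R{\left(Q{\left(-14 \right)},-878 \right)} + 517772\right) = \left(4432197 + 2044874\right) \left(\left(3 + 16 \left(-878\right)^{2}\right) + 517772\right) = 6477071 \left(\left(3 + 16 \cdot 770884\right) + 517772\right) = 6477071 \left(\left(3 + 12334144\right) + 517772\right) = 6477071 \left(12334147 + 517772\right) = 6477071 \cdot 12851919 = 83242791849249$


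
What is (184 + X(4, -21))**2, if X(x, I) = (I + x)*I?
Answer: 292681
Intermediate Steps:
X(x, I) = I*(I + x)
(184 + X(4, -21))**2 = (184 - 21*(-21 + 4))**2 = (184 - 21*(-17))**2 = (184 + 357)**2 = 541**2 = 292681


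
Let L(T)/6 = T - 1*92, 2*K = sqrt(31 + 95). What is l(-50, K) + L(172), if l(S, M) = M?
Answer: 480 + 3*sqrt(14)/2 ≈ 485.61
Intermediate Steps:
K = 3*sqrt(14)/2 (K = sqrt(31 + 95)/2 = sqrt(126)/2 = (3*sqrt(14))/2 = 3*sqrt(14)/2 ≈ 5.6125)
L(T) = -552 + 6*T (L(T) = 6*(T - 1*92) = 6*(T - 92) = 6*(-92 + T) = -552 + 6*T)
l(-50, K) + L(172) = 3*sqrt(14)/2 + (-552 + 6*172) = 3*sqrt(14)/2 + (-552 + 1032) = 3*sqrt(14)/2 + 480 = 480 + 3*sqrt(14)/2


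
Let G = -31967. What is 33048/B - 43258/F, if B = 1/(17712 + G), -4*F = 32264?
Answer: -1899943213291/4033 ≈ -4.7110e+8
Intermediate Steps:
F = -8066 (F = -¼*32264 = -8066)
B = -1/14255 (B = 1/(17712 - 31967) = 1/(-14255) = -1/14255 ≈ -7.0151e-5)
33048/B - 43258/F = 33048/(-1/14255) - 43258/(-8066) = 33048*(-14255) - 43258*(-1/8066) = -471099240 + 21629/4033 = -1899943213291/4033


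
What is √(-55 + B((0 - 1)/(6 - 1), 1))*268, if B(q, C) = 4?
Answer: 268*I*√51 ≈ 1913.9*I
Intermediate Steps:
√(-55 + B((0 - 1)/(6 - 1), 1))*268 = √(-55 + 4)*268 = √(-51)*268 = (I*√51)*268 = 268*I*√51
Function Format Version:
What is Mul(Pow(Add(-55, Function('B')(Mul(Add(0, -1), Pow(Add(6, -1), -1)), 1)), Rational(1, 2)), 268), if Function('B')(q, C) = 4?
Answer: Mul(268, I, Pow(51, Rational(1, 2))) ≈ Mul(1913.9, I)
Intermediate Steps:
Mul(Pow(Add(-55, Function('B')(Mul(Add(0, -1), Pow(Add(6, -1), -1)), 1)), Rational(1, 2)), 268) = Mul(Pow(Add(-55, 4), Rational(1, 2)), 268) = Mul(Pow(-51, Rational(1, 2)), 268) = Mul(Mul(I, Pow(51, Rational(1, 2))), 268) = Mul(268, I, Pow(51, Rational(1, 2)))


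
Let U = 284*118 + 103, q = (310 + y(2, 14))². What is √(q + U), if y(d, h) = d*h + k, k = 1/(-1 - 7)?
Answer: 3*√1050841/8 ≈ 384.41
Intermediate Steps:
k = -⅛ (k = 1/(-8) = -⅛ ≈ -0.12500)
y(d, h) = -⅛ + d*h (y(d, h) = d*h - ⅛ = -⅛ + d*h)
q = 7306209/64 (q = (310 + (-⅛ + 2*14))² = (310 + (-⅛ + 28))² = (310 + 223/8)² = (2703/8)² = 7306209/64 ≈ 1.1416e+5)
U = 33615 (U = 33512 + 103 = 33615)
√(q + U) = √(7306209/64 + 33615) = √(9457569/64) = 3*√1050841/8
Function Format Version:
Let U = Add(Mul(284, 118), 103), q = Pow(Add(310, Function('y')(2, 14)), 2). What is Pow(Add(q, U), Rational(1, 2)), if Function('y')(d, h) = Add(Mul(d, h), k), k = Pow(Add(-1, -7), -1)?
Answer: Mul(Rational(3, 8), Pow(1050841, Rational(1, 2))) ≈ 384.41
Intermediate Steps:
k = Rational(-1, 8) (k = Pow(-8, -1) = Rational(-1, 8) ≈ -0.12500)
Function('y')(d, h) = Add(Rational(-1, 8), Mul(d, h)) (Function('y')(d, h) = Add(Mul(d, h), Rational(-1, 8)) = Add(Rational(-1, 8), Mul(d, h)))
q = Rational(7306209, 64) (q = Pow(Add(310, Add(Rational(-1, 8), Mul(2, 14))), 2) = Pow(Add(310, Add(Rational(-1, 8), 28)), 2) = Pow(Add(310, Rational(223, 8)), 2) = Pow(Rational(2703, 8), 2) = Rational(7306209, 64) ≈ 1.1416e+5)
U = 33615 (U = Add(33512, 103) = 33615)
Pow(Add(q, U), Rational(1, 2)) = Pow(Add(Rational(7306209, 64), 33615), Rational(1, 2)) = Pow(Rational(9457569, 64), Rational(1, 2)) = Mul(Rational(3, 8), Pow(1050841, Rational(1, 2)))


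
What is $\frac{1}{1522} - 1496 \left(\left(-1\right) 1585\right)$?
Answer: $\frac{3608905521}{1522} \approx 2.3712 \cdot 10^{6}$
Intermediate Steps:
$\frac{1}{1522} - 1496 \left(\left(-1\right) 1585\right) = \frac{1}{1522} - -2371160 = \frac{1}{1522} + 2371160 = \frac{3608905521}{1522}$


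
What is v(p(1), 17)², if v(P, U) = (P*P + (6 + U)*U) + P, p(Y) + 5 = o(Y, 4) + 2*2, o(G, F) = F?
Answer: 162409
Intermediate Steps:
p(Y) = 3 (p(Y) = -5 + (4 + 2*2) = -5 + (4 + 4) = -5 + 8 = 3)
v(P, U) = P + P² + U*(6 + U) (v(P, U) = (P² + U*(6 + U)) + P = P + P² + U*(6 + U))
v(p(1), 17)² = (3 + 3² + 17² + 6*17)² = (3 + 9 + 289 + 102)² = 403² = 162409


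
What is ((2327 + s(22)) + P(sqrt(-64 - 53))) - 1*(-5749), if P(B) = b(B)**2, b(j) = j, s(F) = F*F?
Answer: 8443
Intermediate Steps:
s(F) = F**2
P(B) = B**2
((2327 + s(22)) + P(sqrt(-64 - 53))) - 1*(-5749) = ((2327 + 22**2) + (sqrt(-64 - 53))**2) - 1*(-5749) = ((2327 + 484) + (sqrt(-117))**2) + 5749 = (2811 + (3*I*sqrt(13))**2) + 5749 = (2811 - 117) + 5749 = 2694 + 5749 = 8443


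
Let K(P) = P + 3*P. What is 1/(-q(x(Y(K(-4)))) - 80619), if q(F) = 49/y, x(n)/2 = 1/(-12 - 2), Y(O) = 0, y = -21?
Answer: -3/241850 ≈ -1.2404e-5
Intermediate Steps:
K(P) = 4*P
x(n) = -⅐ (x(n) = 2/(-12 - 2) = 2/(-14) = 2*(-1/14) = -⅐)
q(F) = -7/3 (q(F) = 49/(-21) = 49*(-1/21) = -7/3)
1/(-q(x(Y(K(-4)))) - 80619) = 1/(-1*(-7/3) - 80619) = 1/(7/3 - 80619) = 1/(-241850/3) = -3/241850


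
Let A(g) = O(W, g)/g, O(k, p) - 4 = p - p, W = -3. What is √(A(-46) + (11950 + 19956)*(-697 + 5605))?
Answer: √82838568746/23 ≈ 12514.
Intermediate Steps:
O(k, p) = 4 (O(k, p) = 4 + (p - p) = 4 + 0 = 4)
A(g) = 4/g
√(A(-46) + (11950 + 19956)*(-697 + 5605)) = √(4/(-46) + (11950 + 19956)*(-697 + 5605)) = √(4*(-1/46) + 31906*4908) = √(-2/23 + 156594648) = √(3601676902/23) = √82838568746/23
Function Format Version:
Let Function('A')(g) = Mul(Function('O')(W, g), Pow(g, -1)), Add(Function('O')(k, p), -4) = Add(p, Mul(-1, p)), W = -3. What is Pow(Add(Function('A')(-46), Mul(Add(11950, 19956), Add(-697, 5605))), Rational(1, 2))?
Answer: Mul(Rational(1, 23), Pow(82838568746, Rational(1, 2))) ≈ 12514.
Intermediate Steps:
Function('O')(k, p) = 4 (Function('O')(k, p) = Add(4, Add(p, Mul(-1, p))) = Add(4, 0) = 4)
Function('A')(g) = Mul(4, Pow(g, -1))
Pow(Add(Function('A')(-46), Mul(Add(11950, 19956), Add(-697, 5605))), Rational(1, 2)) = Pow(Add(Mul(4, Pow(-46, -1)), Mul(Add(11950, 19956), Add(-697, 5605))), Rational(1, 2)) = Pow(Add(Mul(4, Rational(-1, 46)), Mul(31906, 4908)), Rational(1, 2)) = Pow(Add(Rational(-2, 23), 156594648), Rational(1, 2)) = Pow(Rational(3601676902, 23), Rational(1, 2)) = Mul(Rational(1, 23), Pow(82838568746, Rational(1, 2)))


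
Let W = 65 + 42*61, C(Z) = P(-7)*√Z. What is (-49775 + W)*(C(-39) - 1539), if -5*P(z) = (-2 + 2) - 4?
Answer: 72560772 - 188592*I*√39/5 ≈ 7.2561e+7 - 2.3555e+5*I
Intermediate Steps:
P(z) = ⅘ (P(z) = -((-2 + 2) - 4)/5 = -(0 - 4)/5 = -⅕*(-4) = ⅘)
C(Z) = 4*√Z/5
W = 2627 (W = 65 + 2562 = 2627)
(-49775 + W)*(C(-39) - 1539) = (-49775 + 2627)*(4*√(-39)/5 - 1539) = -47148*(4*(I*√39)/5 - 1539) = -47148*(4*I*√39/5 - 1539) = -47148*(-1539 + 4*I*√39/5) = 72560772 - 188592*I*√39/5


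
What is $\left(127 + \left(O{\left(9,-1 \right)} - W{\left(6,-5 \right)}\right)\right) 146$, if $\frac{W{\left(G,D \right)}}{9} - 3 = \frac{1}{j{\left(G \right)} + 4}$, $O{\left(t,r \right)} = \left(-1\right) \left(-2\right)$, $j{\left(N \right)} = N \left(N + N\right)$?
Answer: $\frac{565239}{38} \approx 14875.0$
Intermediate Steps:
$j{\left(N \right)} = 2 N^{2}$ ($j{\left(N \right)} = N 2 N = 2 N^{2}$)
$O{\left(t,r \right)} = 2$
$W{\left(G,D \right)} = 27 + \frac{9}{4 + 2 G^{2}}$ ($W{\left(G,D \right)} = 27 + \frac{9}{2 G^{2} + 4} = 27 + \frac{9}{4 + 2 G^{2}}$)
$\left(127 + \left(O{\left(9,-1 \right)} - W{\left(6,-5 \right)}\right)\right) 146 = \left(127 + \left(2 - \frac{9 \left(13 + 6 \cdot 6^{2}\right)}{2 \left(2 + 6^{2}\right)}\right)\right) 146 = \left(127 + \left(2 - \frac{9 \left(13 + 6 \cdot 36\right)}{2 \left(2 + 36\right)}\right)\right) 146 = \left(127 + \left(2 - \frac{9 \left(13 + 216\right)}{2 \cdot 38}\right)\right) 146 = \left(127 + \left(2 - \frac{9}{2} \cdot \frac{1}{38} \cdot 229\right)\right) 146 = \left(127 + \left(2 - \frac{2061}{76}\right)\right) 146 = \left(127 - \frac{1909}{76}\right) 146 = \frac{7743}{76} \cdot 146 = \frac{565239}{38}$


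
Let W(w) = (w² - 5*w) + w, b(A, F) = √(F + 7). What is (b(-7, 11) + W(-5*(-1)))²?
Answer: 43 + 30*√2 ≈ 85.426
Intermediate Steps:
b(A, F) = √(7 + F)
W(w) = w² - 4*w
(b(-7, 11) + W(-5*(-1)))² = (√(7 + 11) + (-5*(-1))*(-4 - 5*(-1)))² = (√18 + 5*(-4 + 5))² = (3*√2 + 5*1)² = (3*√2 + 5)² = (5 + 3*√2)²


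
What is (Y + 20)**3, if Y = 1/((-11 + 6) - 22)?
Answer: 156590819/19683 ≈ 7955.6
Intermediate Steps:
Y = -1/27 (Y = 1/(-5 - 22) = 1/(-27) = -1/27 ≈ -0.037037)
(Y + 20)**3 = (-1/27 + 20)**3 = (539/27)**3 = 156590819/19683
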